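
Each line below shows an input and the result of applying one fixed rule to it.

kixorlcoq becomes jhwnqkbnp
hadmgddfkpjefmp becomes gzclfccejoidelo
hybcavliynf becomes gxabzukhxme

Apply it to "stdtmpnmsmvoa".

Each output is the input with this applied: shift every letter 1 place backward in the alphabet (wrapping around).
Applying that to "stdtmpnmsmvoa" gives "rscslomlrlunz".

rscslomlrlunz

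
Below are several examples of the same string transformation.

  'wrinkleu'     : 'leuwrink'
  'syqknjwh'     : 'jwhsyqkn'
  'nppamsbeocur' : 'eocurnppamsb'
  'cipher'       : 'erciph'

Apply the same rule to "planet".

etplan

What's happening: move the first character to the end, then swap the front and back halves of the string.
Starting from "planet": after the first operation, "lanetp"; after the second, "etplan".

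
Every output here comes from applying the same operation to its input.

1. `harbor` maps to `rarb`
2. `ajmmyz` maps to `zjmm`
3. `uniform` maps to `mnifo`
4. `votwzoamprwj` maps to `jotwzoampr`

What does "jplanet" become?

tplan

Looking at the pairs, the operation is to swap the first and last characters, then delete the last 2 characters.
For "jplanet", step one produces "tplanej"; step two turns that into "tplan".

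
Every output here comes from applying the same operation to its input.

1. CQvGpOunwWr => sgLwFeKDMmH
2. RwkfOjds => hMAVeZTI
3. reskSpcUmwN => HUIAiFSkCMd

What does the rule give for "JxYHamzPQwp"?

In each case the input is transformed by: flip the case of every letter, then shift every letter 10 places backward in the alphabet (wrapping around).
For "JxYHamzPQwp" the result is "zNoxQCPfgMF".
(Check on "RwkfOjds": → "rWKFoJDS" → "hMAVeZTI" ✓)

zNoxQCPfgMF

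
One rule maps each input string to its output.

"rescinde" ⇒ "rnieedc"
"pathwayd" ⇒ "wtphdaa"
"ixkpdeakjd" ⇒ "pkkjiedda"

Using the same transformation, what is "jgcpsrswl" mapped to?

What's happening: sort the characters into reverse alphabetical order, then delete the first character.
"jgcpsrswl" → "ssrpljgc".

ssrpljgc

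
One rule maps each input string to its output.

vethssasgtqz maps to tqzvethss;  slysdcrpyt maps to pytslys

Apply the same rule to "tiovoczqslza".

lzatiovoc

The transformation: move the last 3 characters to the front (rotate right by 3), then delete the last 3 characters.
On "tiovoczqslza" that produces "lzatiovoc".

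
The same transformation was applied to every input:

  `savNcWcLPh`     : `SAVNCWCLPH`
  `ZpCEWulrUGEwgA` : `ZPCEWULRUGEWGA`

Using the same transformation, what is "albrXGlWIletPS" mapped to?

Looking at the pairs, the operation is to convert every letter to uppercase.
Applying that to "albrXGlWIletPS" gives "ALBRXGLWILETPS".

ALBRXGLWILETPS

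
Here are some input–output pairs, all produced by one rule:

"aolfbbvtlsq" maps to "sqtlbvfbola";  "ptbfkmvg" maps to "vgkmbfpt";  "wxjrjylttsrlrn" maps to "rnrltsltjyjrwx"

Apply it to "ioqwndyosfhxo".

Rule — reverse the string, then swap each adjacent pair of characters (1↔2, 3↔4, ...).
Applying that to "ioqwndyosfhxo" gives "xofhosdywnoqi".

xofhosdywnoqi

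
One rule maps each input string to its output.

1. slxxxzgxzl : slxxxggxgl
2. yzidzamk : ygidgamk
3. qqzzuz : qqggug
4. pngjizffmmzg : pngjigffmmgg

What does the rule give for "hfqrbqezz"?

In each case the input is transformed by: replace every "z" with "g".
For "hfqrbqezz" the result is "hfqrbqegg".

hfqrbqegg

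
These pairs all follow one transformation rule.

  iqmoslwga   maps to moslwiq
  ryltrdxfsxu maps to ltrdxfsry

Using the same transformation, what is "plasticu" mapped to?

astipl

Looking at the pairs, the operation is to delete the last 2 characters, then move the first 2 characters to the end (rotate left by 2).
Starting from "plasticu": after the first operation, "plasti"; after the second, "astipl".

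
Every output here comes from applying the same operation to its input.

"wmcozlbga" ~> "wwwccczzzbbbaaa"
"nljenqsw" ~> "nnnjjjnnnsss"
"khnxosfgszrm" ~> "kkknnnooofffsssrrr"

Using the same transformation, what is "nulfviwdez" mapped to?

The pattern: keep every other character starting from the first (positions 1st, 3rd, 5th, ...), then repeat every character 3 times.
For "nulfviwdez" the result is "nnnlllvvvwwweee".

nnnlllvvvwwweee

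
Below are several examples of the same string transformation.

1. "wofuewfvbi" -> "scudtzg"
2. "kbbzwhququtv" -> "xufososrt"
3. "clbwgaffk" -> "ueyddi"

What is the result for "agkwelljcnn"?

ucjjhall

The rule is to delete the first 3 characters, then shift every letter 2 places backward in the alphabet (wrapping around).
On "agkwelljcnn": the first step gives "welljcnn", and the second then gives "ucjjhall".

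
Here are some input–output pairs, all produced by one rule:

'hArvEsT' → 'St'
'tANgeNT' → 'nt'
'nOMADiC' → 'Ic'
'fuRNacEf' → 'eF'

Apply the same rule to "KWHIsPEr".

eR

Looking at the pairs, the operation is to flip the case of every letter, then keep only the last 2 characters.
Starting from "KWHIsPEr": after the first operation, "kwhiSpeR"; after the second, "eR".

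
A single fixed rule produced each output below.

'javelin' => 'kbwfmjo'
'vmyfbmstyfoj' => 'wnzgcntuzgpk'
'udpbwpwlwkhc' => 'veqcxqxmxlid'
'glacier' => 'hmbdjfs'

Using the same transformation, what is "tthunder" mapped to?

uuivoefs

Rule — shift every letter 1 place forward in the alphabet (wrapping around).
For "tthunder" the result is "uuivoefs".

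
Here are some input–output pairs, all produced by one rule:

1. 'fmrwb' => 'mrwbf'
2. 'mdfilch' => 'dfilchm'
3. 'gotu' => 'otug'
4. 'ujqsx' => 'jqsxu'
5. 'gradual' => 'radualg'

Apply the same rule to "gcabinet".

cabinetg

The transformation: move the first character to the end.
So "gcabinet" becomes "cabinetg".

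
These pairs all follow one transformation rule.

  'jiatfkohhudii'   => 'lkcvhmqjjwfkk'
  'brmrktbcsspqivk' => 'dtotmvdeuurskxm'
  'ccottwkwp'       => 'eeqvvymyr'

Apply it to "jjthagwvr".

Rule — shift every letter 2 places forward in the alphabet (wrapping around).
So "jjthagwvr" becomes "llvjciyxt".

llvjciyxt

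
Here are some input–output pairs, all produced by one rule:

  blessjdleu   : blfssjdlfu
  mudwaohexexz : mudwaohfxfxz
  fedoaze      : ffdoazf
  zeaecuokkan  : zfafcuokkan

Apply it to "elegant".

flfgant

What's happening: replace every "e" with "f".
"elegant" → "flfgant".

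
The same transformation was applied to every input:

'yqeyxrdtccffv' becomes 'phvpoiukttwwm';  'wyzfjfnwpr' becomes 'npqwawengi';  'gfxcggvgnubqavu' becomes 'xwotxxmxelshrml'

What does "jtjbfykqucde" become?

Looking at the pairs, the operation is to shift every letter 9 places backward in the alphabet (wrapping around).
Doing the same to "jtjbfykqucde": "akaswpbhltuv".

akaswpbhltuv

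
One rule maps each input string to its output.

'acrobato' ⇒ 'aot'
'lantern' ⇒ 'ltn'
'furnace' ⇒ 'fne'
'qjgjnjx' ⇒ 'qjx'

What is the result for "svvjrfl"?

The transformation: keep one character in every 3, starting at position 1 (positions 1st, 4th, 7th, ...).
Doing the same to "svvjrfl": "sjl".

sjl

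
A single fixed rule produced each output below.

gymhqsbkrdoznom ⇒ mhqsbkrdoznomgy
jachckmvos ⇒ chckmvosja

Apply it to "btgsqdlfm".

Rule — move the first 2 characters to the end (rotate left by 2).
Applying that to "btgsqdlfm" gives "gsqdlfmbt".

gsqdlfmbt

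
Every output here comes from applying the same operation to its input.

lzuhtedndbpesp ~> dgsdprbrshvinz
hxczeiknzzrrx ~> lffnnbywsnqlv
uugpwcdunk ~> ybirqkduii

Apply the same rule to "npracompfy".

Looking at the pairs, the operation is to shift every letter 12 places backward in the alphabet (wrapping around), then reverse the string.
Doing the same to "npracompfy": "mtdacqofdb".
(Check on "lzuhtedndbpesp": → "znivhsrbrpdsgd" → "dgsdprbrshvinz" ✓)

mtdacqofdb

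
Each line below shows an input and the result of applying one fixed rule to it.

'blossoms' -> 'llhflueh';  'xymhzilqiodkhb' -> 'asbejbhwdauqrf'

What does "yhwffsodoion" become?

The rule is to shift every letter 7 places backward in the alphabet (wrapping around), then move the first 3 characters to the end (rotate left by 3).
For "yhwffsodoion", step one produces "rapyylhwhbhg"; step two turns that into "yylhwhbhgrap".

yylhwhbhgrap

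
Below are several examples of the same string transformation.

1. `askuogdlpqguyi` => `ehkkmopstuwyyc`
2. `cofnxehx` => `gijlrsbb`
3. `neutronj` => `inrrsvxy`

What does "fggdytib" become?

The rule is to sort the characters into alphabetical order, then shift every letter 4 places forward in the alphabet (wrapping around).
Applying both steps to "fggdytib": "bdfggity", then "fhjkkmxc".

fhjkkmxc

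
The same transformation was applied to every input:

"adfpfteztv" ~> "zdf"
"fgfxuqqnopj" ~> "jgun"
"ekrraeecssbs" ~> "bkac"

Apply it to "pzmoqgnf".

fzq

What's happening: keep one character in every 3, starting at position 2 (positions 2nd, 5th, 8th, ...), then move the last character to the front.
Applying that to "pzmoqgnf" gives "fzq".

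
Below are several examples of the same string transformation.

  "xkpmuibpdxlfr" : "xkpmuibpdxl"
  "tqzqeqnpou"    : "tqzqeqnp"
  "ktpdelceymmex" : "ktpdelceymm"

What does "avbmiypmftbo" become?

avbmiypmft

Each output is the input with this applied: delete the last 2 characters.
For "avbmiypmftbo" the result is "avbmiypmft".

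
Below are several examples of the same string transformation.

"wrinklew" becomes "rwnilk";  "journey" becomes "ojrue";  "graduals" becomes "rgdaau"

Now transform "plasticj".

What's happening: swap each adjacent pair of characters (1↔2, 3↔4, ...), then delete the last 2 characters.
Applying both steps to "plasticj": "lpsaitjc", then "lpsait".

lpsait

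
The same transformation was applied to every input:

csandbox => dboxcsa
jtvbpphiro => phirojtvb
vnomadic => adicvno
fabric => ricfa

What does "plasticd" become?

ticdpla

The rule is to swap the front and back halves of the string, then delete the last character.
Applying both steps to "plasticd": "ticdplas", then "ticdpla".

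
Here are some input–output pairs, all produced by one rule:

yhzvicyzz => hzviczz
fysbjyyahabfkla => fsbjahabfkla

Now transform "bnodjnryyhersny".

Looking at the pairs, the operation is to remove every "y".
Applying that to "bnodjnryyhersny" gives "bnodjnrhersn".

bnodjnrhersn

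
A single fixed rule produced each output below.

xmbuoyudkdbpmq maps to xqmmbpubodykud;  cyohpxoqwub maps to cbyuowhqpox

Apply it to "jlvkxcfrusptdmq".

jqlmvdktxpcsfur

The rule is to take characters alternately from the front and the back (1st, last, 2nd, 2nd-last, ...).
On "jlvkxcfrusptdmq" that produces "jqlmvdktxpcsfur".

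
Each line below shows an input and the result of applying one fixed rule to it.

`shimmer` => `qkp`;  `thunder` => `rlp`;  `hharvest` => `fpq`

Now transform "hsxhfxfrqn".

Each output is the input with this applied: shift every letter 2 places backward in the alphabet (wrapping around), then keep one character in every 3, starting at position 1 (positions 1st, 4th, 7th, ...).
For "hsxhfxfrqn", step one produces "fqvfdvdpol"; step two turns that into "ffdl".
(Check on "hharvest": → "ffyptcqr" → "fpq" ✓)

ffdl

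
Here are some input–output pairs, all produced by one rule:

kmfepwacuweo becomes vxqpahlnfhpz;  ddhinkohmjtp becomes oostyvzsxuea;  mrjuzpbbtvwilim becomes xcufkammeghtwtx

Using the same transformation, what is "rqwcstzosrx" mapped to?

Rule — shift every letter 11 places forward in the alphabet (wrapping around).
Applying that to "rqwcstzosrx" gives "cbhndekzdci".

cbhndekzdci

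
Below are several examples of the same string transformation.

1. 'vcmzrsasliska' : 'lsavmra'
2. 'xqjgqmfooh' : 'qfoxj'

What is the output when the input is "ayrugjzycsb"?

The rule is to keep every other character starting from the first (positions 1st, 3rd, 5th, ...), then move the last 3 characters to the front (rotate right by 3).
On "ayrugjzycsb": the first step gives "argzcb", and the second then gives "zcbarg".

zcbarg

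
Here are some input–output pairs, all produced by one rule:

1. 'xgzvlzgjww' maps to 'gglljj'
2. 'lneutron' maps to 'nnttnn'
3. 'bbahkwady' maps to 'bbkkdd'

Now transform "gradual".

In each case the input is transformed by: keep one character in every 3, starting at position 2 (positions 2nd, 5th, 8th, ...), then double every character.
Working it through for "gradual": intermediate "ru", final "rruu".

rruu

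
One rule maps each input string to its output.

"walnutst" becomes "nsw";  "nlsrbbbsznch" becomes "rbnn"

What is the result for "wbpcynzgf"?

czw

What's happening: keep one character in every 3, starting at position 1 (positions 1st, 4th, 7th, ...), then move the first character to the end.
Doing the same to "wbpcynzgf": "czw".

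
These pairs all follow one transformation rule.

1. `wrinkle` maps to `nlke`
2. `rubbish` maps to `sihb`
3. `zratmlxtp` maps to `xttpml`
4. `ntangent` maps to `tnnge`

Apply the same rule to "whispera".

Looking at the pairs, the operation is to delete the first 3 characters, then sort the characters into reverse alphabetical order.
Starting from "whispera": after the first operation, "spera"; after the second, "srpea".

srpea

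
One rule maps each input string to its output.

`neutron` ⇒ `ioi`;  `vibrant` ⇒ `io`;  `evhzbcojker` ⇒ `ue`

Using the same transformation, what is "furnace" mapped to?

Looking at the pairs, the operation is to shift every letter 5 places backward in the alphabet (wrapping around), then keep only the vowels.
On "furnace" that produces "ai".
(Check on "neutron": → "izpomji" → "ioi" ✓)

ai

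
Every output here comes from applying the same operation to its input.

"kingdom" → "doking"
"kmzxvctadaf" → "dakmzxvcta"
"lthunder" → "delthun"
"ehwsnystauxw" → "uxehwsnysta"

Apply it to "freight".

ghfrei

Each output is the input with this applied: delete the last character, then move the last 2 characters to the front (rotate right by 2).
Applying both steps to "freight": "freigh", then "ghfrei".
(Check on "lthunder": → "lthunde" → "delthun" ✓)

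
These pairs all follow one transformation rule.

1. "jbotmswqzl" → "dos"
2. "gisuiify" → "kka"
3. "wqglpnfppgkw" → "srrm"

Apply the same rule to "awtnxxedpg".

yzf

The pattern: keep one character in every 3, starting at position 2 (positions 2nd, 5th, 8th, ...), then shift every letter 2 places forward in the alphabet (wrapping around).
Working it through for "awtnxxedpg": intermediate "wxd", final "yzf".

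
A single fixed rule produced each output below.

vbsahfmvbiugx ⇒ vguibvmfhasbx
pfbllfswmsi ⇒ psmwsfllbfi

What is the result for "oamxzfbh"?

obfzxmah

Rule — reverse the string, then swap the first and last characters.
On "oamxzfbh": the first step gives "hbfzxmao", and the second then gives "obfzxmah".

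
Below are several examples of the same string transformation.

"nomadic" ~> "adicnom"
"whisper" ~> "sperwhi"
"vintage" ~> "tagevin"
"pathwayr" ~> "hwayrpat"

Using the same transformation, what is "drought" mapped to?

Each output is the input with this applied: move the first 3 characters to the end (rotate left by 3).
For "drought" the result is "ughtdro".

ughtdro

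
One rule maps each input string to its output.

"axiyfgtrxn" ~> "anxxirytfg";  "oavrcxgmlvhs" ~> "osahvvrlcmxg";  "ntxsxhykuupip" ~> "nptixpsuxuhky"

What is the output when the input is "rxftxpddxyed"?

rdxefytxxdpd

The pattern: take characters alternately from the front and the back (1st, last, 2nd, 2nd-last, ...).
"rxftxpddxyed" → "rdxefytxxdpd".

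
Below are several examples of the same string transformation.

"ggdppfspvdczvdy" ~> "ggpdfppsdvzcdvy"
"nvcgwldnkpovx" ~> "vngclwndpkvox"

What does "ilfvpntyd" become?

Rule — swap each adjacent pair of characters (1↔2, 3↔4, ...).
So "ilfvpntyd" becomes "livfnpytd".

livfnpytd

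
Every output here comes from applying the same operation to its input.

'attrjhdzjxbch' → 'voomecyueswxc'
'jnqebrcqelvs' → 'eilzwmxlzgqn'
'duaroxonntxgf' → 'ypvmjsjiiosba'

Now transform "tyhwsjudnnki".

otcrnepyiifd

Rule — shift every letter 5 places backward in the alphabet (wrapping around).
Applying that to "tyhwsjudnnki" gives "otcrnepyiifd".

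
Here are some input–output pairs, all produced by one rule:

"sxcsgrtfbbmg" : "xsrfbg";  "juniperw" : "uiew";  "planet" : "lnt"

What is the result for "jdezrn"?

Each output is the input with this applied: keep every other character starting from the second (positions 2nd, 4th, 6th, ...).
For "jdezrn" the result is "dzn".

dzn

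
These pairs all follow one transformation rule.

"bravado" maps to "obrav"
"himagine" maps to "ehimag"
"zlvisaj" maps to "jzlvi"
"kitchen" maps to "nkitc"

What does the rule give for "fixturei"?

ifixtu

In each case the input is transformed by: move the last character to the front, then delete the last 2 characters.
Starting from "fixturei": after the first operation, "ifixture"; after the second, "ifixtu".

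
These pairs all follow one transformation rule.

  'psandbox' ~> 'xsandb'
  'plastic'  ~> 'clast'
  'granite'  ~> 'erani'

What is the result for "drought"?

The transformation: swap the first and last characters, then delete the last 2 characters.
For "drought", step one produces "troughd"; step two turns that into "troug".

troug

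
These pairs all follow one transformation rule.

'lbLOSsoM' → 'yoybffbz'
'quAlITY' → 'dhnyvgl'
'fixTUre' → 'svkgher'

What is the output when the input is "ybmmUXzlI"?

Rule — shift every letter 13 places forward in the alphabet (wrapping around) — i.e. ROT13, then convert every letter to lowercase.
Applying that to "ybmmUXzlI" gives "lozzhkmyv".
(Check on "quAlITY": → "dhNyVGL" → "dhnyvgl" ✓)

lozzhkmyv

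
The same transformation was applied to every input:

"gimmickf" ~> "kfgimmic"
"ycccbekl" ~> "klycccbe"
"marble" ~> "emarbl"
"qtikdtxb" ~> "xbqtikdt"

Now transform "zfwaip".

pzfwai

Rule — swap the front and back halves of the string, then move the first 2 characters to the end (rotate left by 2).
On "zfwaip": the first step gives "aipzfw", and the second then gives "pzfwai".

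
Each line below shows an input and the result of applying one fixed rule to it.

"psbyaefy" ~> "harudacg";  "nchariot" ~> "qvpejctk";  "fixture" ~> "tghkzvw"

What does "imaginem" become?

What's happening: shift every letter 2 places forward in the alphabet (wrapping around), then move the last 2 characters to the front (rotate right by 2).
Working it through for "imaginem": intermediate "kocikpgo", final "gokocikp".

gokocikp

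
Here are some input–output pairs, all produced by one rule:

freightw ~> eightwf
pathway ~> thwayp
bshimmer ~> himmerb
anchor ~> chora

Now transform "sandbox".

The pattern: move the first 2 characters to the end (rotate left by 2), then delete the last character.
Applying both steps to "sandbox": "ndboxsa", then "ndboxs".

ndboxs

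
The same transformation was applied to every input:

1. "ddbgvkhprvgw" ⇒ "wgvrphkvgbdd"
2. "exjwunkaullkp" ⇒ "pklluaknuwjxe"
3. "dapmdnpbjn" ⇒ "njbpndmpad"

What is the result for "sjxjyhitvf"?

The pattern: reverse the string.
"sjxjyhitvf" → "fvtihyjxjs".

fvtihyjxjs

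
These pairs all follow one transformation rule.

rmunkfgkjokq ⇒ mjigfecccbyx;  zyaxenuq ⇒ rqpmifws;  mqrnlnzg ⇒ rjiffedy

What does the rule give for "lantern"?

ljffdws

The transformation: sort the characters into reverse alphabetical order, then shift every letter 8 places backward in the alphabet (wrapping around).
On "lantern": the first step gives "trnnlea", and the second then gives "ljffdws".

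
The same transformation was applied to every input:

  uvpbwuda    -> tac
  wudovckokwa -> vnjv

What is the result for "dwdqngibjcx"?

cphb

What's happening: keep one character in every 3, starting at position 1 (positions 1st, 4th, 7th, ...), then shift every letter 1 place backward in the alphabet (wrapping around).
For "dwdqngibjcx" the result is "cphb".
(Check on "wudovckokwa": → "wokw" → "vnjv" ✓)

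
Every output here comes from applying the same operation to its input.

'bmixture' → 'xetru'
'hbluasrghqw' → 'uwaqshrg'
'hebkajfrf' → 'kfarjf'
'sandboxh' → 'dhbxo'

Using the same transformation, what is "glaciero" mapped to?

coire

The transformation: delete the first 3 characters, then take characters alternately from the front and the back (1st, last, 2nd, 2nd-last, ...).
For "glaciero", step one produces "ciero"; step two turns that into "coire".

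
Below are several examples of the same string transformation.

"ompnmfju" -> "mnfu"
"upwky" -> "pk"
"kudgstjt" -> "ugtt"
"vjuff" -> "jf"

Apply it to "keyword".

The rule is to keep every other character starting from the second (positions 2nd, 4th, 6th, ...).
Doing the same to "keyword": "ewr".

ewr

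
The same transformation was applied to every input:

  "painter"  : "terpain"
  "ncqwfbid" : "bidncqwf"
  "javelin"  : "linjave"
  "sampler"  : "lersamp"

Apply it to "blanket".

In each case the input is transformed by: move the last 3 characters to the front (rotate right by 3).
For "blanket" the result is "ketblan".

ketblan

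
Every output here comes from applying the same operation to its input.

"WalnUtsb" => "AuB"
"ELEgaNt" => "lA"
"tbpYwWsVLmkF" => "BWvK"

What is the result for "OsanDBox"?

SdX

What's happening: keep one character in every 3, starting at position 2 (positions 2nd, 5th, 8th, ...), then flip the case of every letter.
Applying both steps to "OsanDBox": "sDx", then "SdX".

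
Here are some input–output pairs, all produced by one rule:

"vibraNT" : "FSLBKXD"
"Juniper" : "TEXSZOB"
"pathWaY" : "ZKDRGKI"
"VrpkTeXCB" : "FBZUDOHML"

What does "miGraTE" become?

In each case the input is transformed by: shift every letter 10 places forward in the alphabet (wrapping around), then convert every letter to uppercase.
Applying both steps to "miGraTE": "wsQbkDO", then "WSQBKDO".
(Check on "vibraNT": → "fslbkXD" → "FSLBKXD" ✓)

WSQBKDO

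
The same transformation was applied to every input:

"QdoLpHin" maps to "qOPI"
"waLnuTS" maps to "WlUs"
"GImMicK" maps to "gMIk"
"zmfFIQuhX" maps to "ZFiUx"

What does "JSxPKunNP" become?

The rule is to flip the case of every letter, then keep every other character starting from the first (positions 1st, 3rd, 5th, ...).
"JSxPKunNP" → "jsXpkUNnp" → "jXkNp".

jXkNp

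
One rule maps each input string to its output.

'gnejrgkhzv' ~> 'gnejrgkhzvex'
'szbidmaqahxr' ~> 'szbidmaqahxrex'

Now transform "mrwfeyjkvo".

The pattern: append "ex".
"mrwfeyjkvo" → "mrwfeyjkvoex".

mrwfeyjkvoex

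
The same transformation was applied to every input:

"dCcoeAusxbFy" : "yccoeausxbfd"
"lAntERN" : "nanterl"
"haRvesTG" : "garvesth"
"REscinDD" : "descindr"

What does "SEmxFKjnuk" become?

What's happening: swap the first and last characters, then convert every letter to lowercase.
Working it through for "SEmxFKjnuk": intermediate "kEmxFKjnuS", final "kemxfkjnus".
(Check on "REscinDD": → "DEscinDR" → "descindr" ✓)

kemxfkjnus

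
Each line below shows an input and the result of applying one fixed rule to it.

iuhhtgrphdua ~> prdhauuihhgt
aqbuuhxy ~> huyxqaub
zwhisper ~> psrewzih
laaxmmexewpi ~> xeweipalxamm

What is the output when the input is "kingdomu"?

In each case the input is transformed by: swap the front and back halves of the string, then swap each adjacent pair of characters (1↔2, 3↔4, ...).
For "kingdomu", step one produces "domuking"; step two turns that into "odumikgn".
(Check on "aqbuuhxy": → "uhxyaqbu" → "huyxqaub" ✓)

odumikgn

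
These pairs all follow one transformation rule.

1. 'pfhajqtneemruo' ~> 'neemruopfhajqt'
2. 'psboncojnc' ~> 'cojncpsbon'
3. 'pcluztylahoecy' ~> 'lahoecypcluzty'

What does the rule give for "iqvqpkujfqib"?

Looking at the pairs, the operation is to swap the front and back halves of the string.
"iqvqpkujfqib" → "ujfqibiqvqpk".

ujfqibiqvqpk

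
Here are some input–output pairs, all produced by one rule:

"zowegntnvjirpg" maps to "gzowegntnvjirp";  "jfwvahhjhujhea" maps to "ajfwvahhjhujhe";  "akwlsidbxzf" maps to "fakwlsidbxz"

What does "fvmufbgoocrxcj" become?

jfvmufbgoocrxc

Looking at the pairs, the operation is to move the last character to the front.
So "fvmufbgoocrxcj" becomes "jfvmufbgoocrxc".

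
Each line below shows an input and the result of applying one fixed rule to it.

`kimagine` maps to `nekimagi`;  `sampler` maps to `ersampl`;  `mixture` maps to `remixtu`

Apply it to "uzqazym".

ymuzqaz

The pattern: move the last 2 characters to the front (rotate right by 2).
On "uzqazym" that produces "ymuzqaz".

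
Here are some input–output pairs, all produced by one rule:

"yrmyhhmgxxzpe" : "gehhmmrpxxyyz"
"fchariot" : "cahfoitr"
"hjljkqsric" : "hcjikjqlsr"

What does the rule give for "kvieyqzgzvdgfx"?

Rule — sort the characters into alphabetical order, then swap each adjacent pair of characters (1↔2, 3↔4, ...).
For "kvieyqzgzvdgfx" the result is "edgfigqkvvyxzz".
(Check on "yrmyhhmgxxzpe": → "eghhmmprxxyyz" → "gehhmmrpxxyyz" ✓)

edgfigqkvvyxzz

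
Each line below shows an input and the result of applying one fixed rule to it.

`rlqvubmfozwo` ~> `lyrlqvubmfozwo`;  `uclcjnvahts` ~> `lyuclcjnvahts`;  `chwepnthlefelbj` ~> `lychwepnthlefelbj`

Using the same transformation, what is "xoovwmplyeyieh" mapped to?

lyxoovwmplyeyieh

What's happening: prepend "ly".
Doing the same to "xoovwmplyeyieh": "lyxoovwmplyeyieh".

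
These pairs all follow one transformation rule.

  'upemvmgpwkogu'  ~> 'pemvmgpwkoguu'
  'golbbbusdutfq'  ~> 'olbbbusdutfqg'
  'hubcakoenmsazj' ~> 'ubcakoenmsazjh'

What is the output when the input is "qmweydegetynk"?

Looking at the pairs, the operation is to move the first character to the end.
"qmweydegetynk" → "mweydegetynkq".

mweydegetynkq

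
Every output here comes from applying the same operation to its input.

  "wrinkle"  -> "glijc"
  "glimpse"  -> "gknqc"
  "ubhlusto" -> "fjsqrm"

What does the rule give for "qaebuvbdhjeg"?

czstzbfhce

The pattern: delete the first 2 characters, then shift every letter 2 places backward in the alphabet (wrapping around).
For "qaebuvbdhjeg", step one produces "ebuvbdhjeg"; step two turns that into "czstzbfhce".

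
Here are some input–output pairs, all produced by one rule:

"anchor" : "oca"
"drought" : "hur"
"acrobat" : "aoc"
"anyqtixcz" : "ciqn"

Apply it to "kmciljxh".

xlck

The transformation: reverse the string, then keep every other character starting from the second (positions 2nd, 4th, 6th, ...).
Starting from "kmciljxh": after the first operation, "hxjlicmk"; after the second, "xlck".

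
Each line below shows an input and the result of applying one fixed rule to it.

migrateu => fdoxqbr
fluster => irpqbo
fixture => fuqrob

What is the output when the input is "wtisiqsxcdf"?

The pattern: delete the first character, then shift every letter 3 places backward in the alphabet (wrapping around).
Applying both steps to "wtisiqsxcdf": "tisiqsxcdf", then "qfpfnpuzac".

qfpfnpuzac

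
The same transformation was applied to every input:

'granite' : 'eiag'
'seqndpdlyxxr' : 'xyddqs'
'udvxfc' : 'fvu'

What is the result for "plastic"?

ctap

In each case the input is transformed by: keep every other character starting from the first (positions 1st, 3rd, 5th, ...), then reverse the string.
For "plastic", step one produces "patc"; step two turns that into "ctap".
(Check on "seqndpdlyxxr": → "sqddyx" → "xyddqs" ✓)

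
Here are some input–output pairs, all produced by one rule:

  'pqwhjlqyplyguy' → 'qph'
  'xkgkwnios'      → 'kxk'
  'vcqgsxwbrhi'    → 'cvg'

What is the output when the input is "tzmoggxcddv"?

zto

Rule — swap each adjacent pair of characters (1↔2, 3↔4, ...), then keep only the first 3 characters.
On "tzmoggxcddv": the first step gives "ztomggcxddv", and the second then gives "zto".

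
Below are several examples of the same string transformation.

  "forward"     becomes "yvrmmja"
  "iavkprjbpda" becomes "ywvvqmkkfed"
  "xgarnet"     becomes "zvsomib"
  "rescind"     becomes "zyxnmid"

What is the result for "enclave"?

zzxvqig

What's happening: shift every letter 5 places backward in the alphabet (wrapping around), then sort the characters into reverse alphabetical order.
Applying both steps to "enclave": "zixgvqz", then "zzxvqig".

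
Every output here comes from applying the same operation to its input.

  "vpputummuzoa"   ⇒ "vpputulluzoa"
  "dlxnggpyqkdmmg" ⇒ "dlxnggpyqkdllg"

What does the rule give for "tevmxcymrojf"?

tevlxcylrojf

The pattern: replace every "m" with "l".
So "tevmxcymrojf" becomes "tevlxcylrojf".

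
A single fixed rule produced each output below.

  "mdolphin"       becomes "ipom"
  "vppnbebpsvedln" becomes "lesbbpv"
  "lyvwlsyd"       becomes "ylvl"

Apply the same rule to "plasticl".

ctap

The pattern: keep every other character starting from the first (positions 1st, 3rd, 5th, ...), then reverse the string.
For "plasticl", step one produces "patc"; step two turns that into "ctap".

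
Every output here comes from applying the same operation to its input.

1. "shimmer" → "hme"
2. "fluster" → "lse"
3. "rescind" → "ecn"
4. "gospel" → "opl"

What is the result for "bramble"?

rml

The rule is to keep every other character starting from the second (positions 2nd, 4th, 6th, ...).
On "bramble" that produces "rml".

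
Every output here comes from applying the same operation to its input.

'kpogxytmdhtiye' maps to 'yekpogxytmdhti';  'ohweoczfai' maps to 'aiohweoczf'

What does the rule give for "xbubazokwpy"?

What's happening: move the last 2 characters to the front (rotate right by 2).
So "xbubazokwpy" becomes "pyxbubazokw".

pyxbubazokw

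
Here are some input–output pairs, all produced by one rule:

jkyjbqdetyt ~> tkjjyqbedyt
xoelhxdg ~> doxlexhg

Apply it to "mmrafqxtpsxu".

The rule is to swap each adjacent pair of characters (1↔2, 3↔4, ...), then move the last character to the front.
Working it through for "mmrafqxtpsxu": intermediate "mmarqftxspux", final "xmmarqftxspu".

xmmarqftxspu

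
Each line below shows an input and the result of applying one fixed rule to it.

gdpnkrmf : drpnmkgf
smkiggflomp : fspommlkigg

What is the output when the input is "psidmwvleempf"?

dwvsppmmlifee

Looking at the pairs, the operation is to sort the characters into reverse alphabetical order, then move the last character to the front.
For "psidmwvleempf", step one produces "wvsppmmlifeed"; step two turns that into "dwvsppmmlifee".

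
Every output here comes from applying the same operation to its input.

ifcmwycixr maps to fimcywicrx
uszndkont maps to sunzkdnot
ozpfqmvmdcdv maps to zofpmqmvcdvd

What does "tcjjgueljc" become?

What's happening: swap each adjacent pair of characters (1↔2, 3↔4, ...).
Doing the same to "tcjjgueljc": "ctjjuglecj".

ctjjuglecj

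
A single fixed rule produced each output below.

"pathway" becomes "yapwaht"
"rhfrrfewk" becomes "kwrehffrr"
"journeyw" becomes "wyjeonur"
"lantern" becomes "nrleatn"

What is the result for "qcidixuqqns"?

snqqcqiudxi

Looking at the pairs, the operation is to move the last character to the front, then take characters alternately from the front and the back (1st, last, 2nd, 2nd-last, ...).
For "qcidixuqqns", step one produces "sqcidixuqqn"; step two turns that into "snqqcqiudxi".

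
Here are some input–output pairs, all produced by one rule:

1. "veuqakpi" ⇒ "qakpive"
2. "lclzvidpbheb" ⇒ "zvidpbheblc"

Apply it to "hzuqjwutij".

qjwutijhz

The rule is to move the first 2 characters to the end (rotate left by 2), then delete the first character.
Applying both steps to "hzuqjwutij": "uqjwutijhz", then "qjwutijhz".
(Check on "veuqakpi": → "uqakpive" → "qakpive" ✓)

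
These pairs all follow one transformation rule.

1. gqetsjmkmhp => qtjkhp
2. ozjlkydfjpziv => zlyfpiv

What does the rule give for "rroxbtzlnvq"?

rxtlvq

Looking at the pairs, the operation is to swap each adjacent pair of characters (1↔2, 3↔4, ...), then keep every other character starting from the first (positions 1st, 3rd, 5th, ...).
For "rroxbtzlnvq", step one produces "rrxotblzvnq"; step two turns that into "rxtlvq".
(Check on "gqetsjmkmhp": → "qgtejskmhmp" → "qtjkhp" ✓)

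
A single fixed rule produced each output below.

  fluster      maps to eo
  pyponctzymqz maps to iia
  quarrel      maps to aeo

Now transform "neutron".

oe

Rule — shift every letter 10 places forward in the alphabet (wrapping around), then keep only the vowels.
For "neutron" the result is "oe".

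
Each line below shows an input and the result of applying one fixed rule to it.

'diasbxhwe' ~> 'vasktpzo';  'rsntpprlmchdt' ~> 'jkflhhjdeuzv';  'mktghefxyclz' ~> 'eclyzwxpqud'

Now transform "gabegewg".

ystwywo

The pattern: shift every letter 8 places backward in the alphabet (wrapping around), then delete the last character.
"gabegewg" → "ystwywoy" → "ystwywo".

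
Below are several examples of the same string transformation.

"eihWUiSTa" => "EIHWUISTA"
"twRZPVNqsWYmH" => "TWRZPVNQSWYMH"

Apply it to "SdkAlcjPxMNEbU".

Looking at the pairs, the operation is to convert every letter to uppercase.
"SdkAlcjPxMNEbU" → "SDKALCJPXMNEBU".

SDKALCJPXMNEBU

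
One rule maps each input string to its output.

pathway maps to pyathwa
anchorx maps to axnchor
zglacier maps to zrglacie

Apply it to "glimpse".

gelimps

Looking at the pairs, the operation is to swap the first and last characters, then move the last character to the front.
Applying both steps to "glimpse": "elimpsg", then "gelimps".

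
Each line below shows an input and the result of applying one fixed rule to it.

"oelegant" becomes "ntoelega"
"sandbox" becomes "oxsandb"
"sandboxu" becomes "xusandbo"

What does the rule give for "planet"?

The rule is to move the last 2 characters to the front (rotate right by 2).
On "planet" that produces "etplan".

etplan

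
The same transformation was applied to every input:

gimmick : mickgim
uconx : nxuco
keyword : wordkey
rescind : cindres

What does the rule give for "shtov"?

Each output is the input with this applied: move the first 3 characters to the end (rotate left by 3).
Applying that to "shtov" gives "ovsht".

ovsht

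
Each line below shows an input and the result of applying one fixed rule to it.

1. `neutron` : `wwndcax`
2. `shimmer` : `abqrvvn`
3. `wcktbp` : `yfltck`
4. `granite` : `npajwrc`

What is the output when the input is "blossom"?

The transformation: shift every letter 9 places forward in the alphabet (wrapping around), then move the last character to the front.
On "blossom": the first step gives "kuxbbxv", and the second then gives "vkuxbbx".
(Check on "neutron": → "wndcaxw" → "wwndcax" ✓)

vkuxbbx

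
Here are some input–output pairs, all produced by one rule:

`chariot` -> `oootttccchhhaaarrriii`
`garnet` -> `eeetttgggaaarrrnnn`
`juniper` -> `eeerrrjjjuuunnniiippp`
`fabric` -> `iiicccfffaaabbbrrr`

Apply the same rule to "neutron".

In each case the input is transformed by: move the last 2 characters to the front (rotate right by 2), then repeat every character 3 times.
For "neutron", step one produces "onneutr"; step two turns that into "ooonnnnnneeeuuutttrrr".

ooonnnnnneeeuuutttrrr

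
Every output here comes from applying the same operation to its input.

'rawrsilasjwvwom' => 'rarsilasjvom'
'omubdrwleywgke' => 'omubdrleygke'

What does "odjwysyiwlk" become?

What's happening: remove every "w".
So "odjwysyiwlk" becomes "odjysyilk".

odjysyilk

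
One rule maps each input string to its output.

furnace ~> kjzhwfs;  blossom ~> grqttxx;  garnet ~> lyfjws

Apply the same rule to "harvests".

mxfywxaj

The pattern: shift every letter 5 places forward in the alphabet (wrapping around), then take characters alternately from the front and the back (1st, last, 2nd, 2nd-last, ...).
For "harvests", step one produces "mfwajxyx"; step two turns that into "mxfywxaj".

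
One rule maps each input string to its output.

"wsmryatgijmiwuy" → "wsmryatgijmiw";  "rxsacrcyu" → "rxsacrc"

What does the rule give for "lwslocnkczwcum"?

The transformation: delete the last 2 characters.
For "lwslocnkczwcum" the result is "lwslocnkczwc".

lwslocnkczwc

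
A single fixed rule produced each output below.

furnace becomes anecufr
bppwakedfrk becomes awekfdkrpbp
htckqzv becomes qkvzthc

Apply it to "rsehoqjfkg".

ohjqkfrges

The rule is to move the first 3 characters to the end (rotate left by 3), then swap each adjacent pair of characters (1↔2, 3↔4, ...).
"rsehoqjfkg" → "hoqjfkgrse" → "ohjqkfrges".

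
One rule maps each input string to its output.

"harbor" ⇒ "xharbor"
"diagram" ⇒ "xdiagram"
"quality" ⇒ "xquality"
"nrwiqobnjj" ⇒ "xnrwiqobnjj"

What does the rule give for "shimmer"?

xshimmer

Looking at the pairs, the operation is to prepend "x".
Doing the same to "shimmer": "xshimmer".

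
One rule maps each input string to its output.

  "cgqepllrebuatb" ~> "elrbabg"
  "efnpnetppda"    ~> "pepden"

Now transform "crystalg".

sagr

The rule is to move the first 3 characters to the end (rotate left by 3), then keep every other character starting from the first (positions 1st, 3rd, 5th, ...).
Starting from "crystalg": after the first operation, "stalgcry"; after the second, "sagr".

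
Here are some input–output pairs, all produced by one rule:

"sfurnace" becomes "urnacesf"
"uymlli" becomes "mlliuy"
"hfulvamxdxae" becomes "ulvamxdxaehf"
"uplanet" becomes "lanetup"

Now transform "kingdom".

What's happening: move the first 2 characters to the end (rotate left by 2).
Doing the same to "kingdom": "ngdomki".

ngdomki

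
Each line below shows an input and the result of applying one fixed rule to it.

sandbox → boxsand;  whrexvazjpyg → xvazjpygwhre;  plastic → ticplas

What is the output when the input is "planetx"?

The rule is to move the first 3 characters to the end (rotate left by 3), then move the first character to the end.
Applying both steps to "planetx": "netxpla", then "etxplan".

etxplan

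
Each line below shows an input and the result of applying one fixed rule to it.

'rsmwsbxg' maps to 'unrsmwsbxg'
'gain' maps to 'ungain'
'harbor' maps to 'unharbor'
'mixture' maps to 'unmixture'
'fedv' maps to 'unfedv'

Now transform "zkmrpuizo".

The rule is to prepend "un".
For "zkmrpuizo" the result is "unzkmrpuizo".

unzkmrpuizo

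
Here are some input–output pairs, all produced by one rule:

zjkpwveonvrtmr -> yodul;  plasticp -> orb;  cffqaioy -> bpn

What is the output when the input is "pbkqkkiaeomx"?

ophn

What's happening: shift every letter 1 place backward in the alphabet (wrapping around), then keep one character in every 3, starting at position 1 (positions 1st, 4th, 7th, ...).
Starting from "pbkqkkiaeomx": after the first operation, "oajpjjhzdnlw"; after the second, "ophn".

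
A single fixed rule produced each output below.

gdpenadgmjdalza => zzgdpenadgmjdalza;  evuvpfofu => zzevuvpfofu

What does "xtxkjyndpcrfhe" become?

zzxtxkjyndpcrfhe

What's happening: prepend "zz".
So "xtxkjyndpcrfhe" becomes "zzxtxkjyndpcrfhe".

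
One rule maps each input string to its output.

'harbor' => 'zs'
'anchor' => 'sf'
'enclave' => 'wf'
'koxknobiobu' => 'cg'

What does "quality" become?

im

The pattern: shift every letter 8 places backward in the alphabet (wrapping around), then keep only the first 2 characters.
"quality" → "im".
(Check on "enclave": → "wfudsnw" → "wf" ✓)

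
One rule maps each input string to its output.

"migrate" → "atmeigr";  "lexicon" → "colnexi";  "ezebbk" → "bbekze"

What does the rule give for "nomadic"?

What's happening: swap the first and last characters, then move the last 3 characters to the front (rotate right by 3).
Starting from "nomadic": after the first operation, "comadin"; after the second, "dincoma".

dincoma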